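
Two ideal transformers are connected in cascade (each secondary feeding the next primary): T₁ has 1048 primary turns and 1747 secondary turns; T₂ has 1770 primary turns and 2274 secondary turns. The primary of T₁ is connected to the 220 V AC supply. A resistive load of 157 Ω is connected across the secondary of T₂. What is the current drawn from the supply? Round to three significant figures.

After T₁: V = 220.00 × 1747/1048 = 366.74 V.
After T₂: V = 366.74 × 2274/1770 = 471.16 V.
I_load = 471.16/157 = 3.0010 A, so P_out = 471.16 × 3.0010 = 1414.0 W.
All ideal ⇒ P_in = P_out, so I_supply = 1414.0/220 = 6.43 A.

I_supply ≈ 6.43 A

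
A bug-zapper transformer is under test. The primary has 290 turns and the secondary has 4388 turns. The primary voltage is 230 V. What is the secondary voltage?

V_s/V_p = N_s/N_p, so V_s = 230 × 4388/290 = 3480 V.

V_s ≈ 3480 V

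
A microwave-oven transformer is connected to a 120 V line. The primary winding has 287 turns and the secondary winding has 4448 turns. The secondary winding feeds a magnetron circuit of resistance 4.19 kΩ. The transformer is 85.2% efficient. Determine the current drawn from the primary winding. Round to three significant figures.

I_p ≈ 8.07 A

V_s = 120 × 4448/287 = 1859.8 V.
I_s = V_s/R = 1859.8/4190 = 0.44386 A.
P_out = V_s I_s = 1859.8 × 0.44386 = 825.49 W.
P_in = P_out/η = 825.49/0.852 = 968.89 W.
I_p = P_in/V_p = 968.89/120 = 8.07 A.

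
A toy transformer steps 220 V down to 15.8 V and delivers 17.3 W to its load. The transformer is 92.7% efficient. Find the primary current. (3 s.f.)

I_p ≈ 0.0848 A

P_in = P_out/η = 17.3/0.927 = 18.662 W.
I_p = P_in/V_p = 18.662/220 = 0.0848 A.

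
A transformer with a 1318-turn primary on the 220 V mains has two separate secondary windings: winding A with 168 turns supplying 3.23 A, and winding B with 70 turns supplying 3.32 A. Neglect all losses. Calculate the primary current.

V_A = 220 × 168/1318 = 28.042 V; V_B = 220 × 70/1318 = 11.684 V.
P_out = V_A I_A + V_B I_B = 28.042×3.23 + 11.684×3.32 = 90.577 + 38.792 = 129.37 W.
Ideal ⇒ P_in = P_out, so I_p = P_out/V_p = 129.37/220 = 0.588 A.

I_p ≈ 0.588 A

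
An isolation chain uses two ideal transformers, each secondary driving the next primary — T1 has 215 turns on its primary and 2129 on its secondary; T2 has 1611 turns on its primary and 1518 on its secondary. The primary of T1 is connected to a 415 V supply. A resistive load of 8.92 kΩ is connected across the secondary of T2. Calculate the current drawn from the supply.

Secondary of T1: V = 415.00 × 2129/215 = 4109.5 V.
Secondary of T2: V = 4109.5 × 1518/1611 = 3872.2 V.
I_load = 3872.2/8920 = 0.43411 A, so P_out = 3872.2 × 0.43411 = 1681.0 W.
All ideal ⇒ P_in = P_out, so I_supply = 1681.0/415 = 4.05 A.

I_supply ≈ 4.05 A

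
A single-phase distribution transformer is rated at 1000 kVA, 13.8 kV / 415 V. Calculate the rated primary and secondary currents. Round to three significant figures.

I_p ≈ 72.5 A, I_s ≈ 2410 A

I_p = S/V_p = 1000000/13800 = 72.5 A.
I_s = S/V_s = 1000000/415 = 2410 A.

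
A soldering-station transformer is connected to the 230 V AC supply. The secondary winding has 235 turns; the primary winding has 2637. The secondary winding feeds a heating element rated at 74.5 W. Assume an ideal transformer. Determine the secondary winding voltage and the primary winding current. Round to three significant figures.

V_s ≈ 20.5 V, I_p ≈ 0.324 A

V_s = V_p × N_s/N_p = 230 × 235/2637 = 20.497 V.
I_s = P/V_s = 74.5/20.497 = 3.6347 A.
I_p = I_s × N_s/N_p = 3.6347 × 235/2637 = 0.324 A.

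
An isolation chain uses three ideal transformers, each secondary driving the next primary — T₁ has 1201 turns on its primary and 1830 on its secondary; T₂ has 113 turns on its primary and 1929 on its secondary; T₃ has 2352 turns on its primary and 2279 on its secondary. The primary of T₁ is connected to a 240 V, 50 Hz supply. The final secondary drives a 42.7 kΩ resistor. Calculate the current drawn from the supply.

Secondary of T₁: V = 240.00 × 1830/1201 = 365.70 V.
Secondary of T₂: V = 365.70 × 1929/113 = 6242.7 V.
Secondary of T₃: V = 6242.7 × 2279/2352 = 6049.0 V.
I_load = 6049.0/42700 = 0.14166 A, so P_out = 6049.0 × 0.14166 = 856.90 W.
All ideal ⇒ P_in = P_out, so I_supply = 856.90/240 = 3.57 A.

I_supply ≈ 3.57 A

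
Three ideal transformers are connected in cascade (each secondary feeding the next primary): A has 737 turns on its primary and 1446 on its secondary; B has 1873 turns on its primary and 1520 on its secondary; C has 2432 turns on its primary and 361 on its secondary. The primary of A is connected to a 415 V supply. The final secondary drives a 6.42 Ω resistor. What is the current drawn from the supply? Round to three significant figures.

Secondary of A: V = 415.00 × 1446/737 = 814.23 V.
Secondary of B: V = 814.23 × 1520/1873 = 660.78 V.
Secondary of C: V = 660.78 × 361/2432 = 98.084 V.
I_load = 98.084/6.42 = 15.278 A, so P_out = 98.084 × 15.278 = 1498.5 W.
All ideal ⇒ P_in = P_out, so I_supply = 1498.5/415 = 3.61 A.

I_supply ≈ 3.61 A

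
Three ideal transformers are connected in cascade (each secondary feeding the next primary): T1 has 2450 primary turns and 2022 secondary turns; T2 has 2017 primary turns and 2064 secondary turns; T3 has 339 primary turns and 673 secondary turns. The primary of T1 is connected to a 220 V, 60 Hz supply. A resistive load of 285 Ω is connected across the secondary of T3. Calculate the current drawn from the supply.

After T1: V = 220.00 × 2022/2450 = 181.57 V.
After T2: V = 181.57 × 2064/2017 = 185.80 V.
After T3: V = 185.80 × 673/339 = 368.86 V.
I_load = 368.86/285 = 1.2942 A, so P_out = 368.86 × 1.2942 = 477.39 W.
All ideal ⇒ P_in = P_out, so I_supply = 477.39/220 = 2.17 A.

I_supply ≈ 2.17 A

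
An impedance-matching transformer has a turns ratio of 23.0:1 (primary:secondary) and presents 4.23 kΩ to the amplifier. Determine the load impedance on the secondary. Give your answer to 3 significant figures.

Z_s ≈ 8.00 Ω

Z_s = Z_p/(N_p/N_s)² = 4230/23.0² = 8.00 Ω.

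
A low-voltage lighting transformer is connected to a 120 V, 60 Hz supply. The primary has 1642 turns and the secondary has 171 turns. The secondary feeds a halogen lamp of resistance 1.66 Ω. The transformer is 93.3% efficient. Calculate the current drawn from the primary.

V_s = 120 × 171/1642 = 12.497 V.
I_s = V_s/R = 12.497/1.66 = 7.5283 A.
P_out = V_s I_s = 12.497 × 7.5283 = 94.081 W.
P_in = P_out/η = 94.081/0.933 = 100.84 W.
I_p = P_in/V_p = 100.84/120 = 0.840 A.

I_p ≈ 0.840 A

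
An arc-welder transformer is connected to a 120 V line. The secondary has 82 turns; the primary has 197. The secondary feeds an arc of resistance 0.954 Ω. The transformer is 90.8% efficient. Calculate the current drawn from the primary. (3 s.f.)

I_p ≈ 24.0 A

V_s = 120 × 82/197 = 49.949 V.
I_s = V_s/R = 49.949/0.954 = 52.358 A.
P_out = V_s I_s = 49.949 × 52.358 = 2615.2 W.
P_in = P_out/η = 2615.2/0.908 = 2880.2 W.
I_p = P_in/V_p = 2880.2/120 = 24.0 A.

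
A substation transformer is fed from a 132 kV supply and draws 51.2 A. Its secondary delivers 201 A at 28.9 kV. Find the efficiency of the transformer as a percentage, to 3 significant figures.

P_in = 132000 × 51.2 = 6.75840×10^6 W.
P_out = 28900 × 201 = 5.80890×10^6 W.
η = P_out/P_in = 5.80890×10^6/(6.75840×10^6) = 0.860.

η ≈ 86.0%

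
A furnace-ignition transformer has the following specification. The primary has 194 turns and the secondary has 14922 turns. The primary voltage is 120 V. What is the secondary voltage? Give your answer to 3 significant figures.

V_s ≈ 9230 V

V_s/V_p = N_s/N_p, so V_s = 120 × 14922/194 = 9230 V.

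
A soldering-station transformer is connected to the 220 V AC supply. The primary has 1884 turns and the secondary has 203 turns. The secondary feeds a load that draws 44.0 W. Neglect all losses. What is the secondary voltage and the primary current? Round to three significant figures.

V_s = V_p × N_s/N_p = 220 × 203/1884 = 23.705 V.
I_s = P/V_s = 44.0/23.705 = 1.8562 A.
I_p = I_s × N_s/N_p = 1.8562 × 203/1884 = 0.200 A.

V_s ≈ 23.7 V, I_p ≈ 0.200 A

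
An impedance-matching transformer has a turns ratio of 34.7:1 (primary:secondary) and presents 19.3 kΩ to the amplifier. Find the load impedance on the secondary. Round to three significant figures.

Z_s = Z_p/(N_p/N_s)² = 19300/34.7² = 16.0 Ω.

Z_s ≈ 16.0 Ω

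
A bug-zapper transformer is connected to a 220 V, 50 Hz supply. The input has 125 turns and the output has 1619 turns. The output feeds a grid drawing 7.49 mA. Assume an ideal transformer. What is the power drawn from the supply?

P ≈ 21.3 W

I_in = I_out × N_out/N_in = 0.00749 × 1619/125 = 0.097010 A.
P = V_in I_in = 220 × 0.097010 = 21.3 W.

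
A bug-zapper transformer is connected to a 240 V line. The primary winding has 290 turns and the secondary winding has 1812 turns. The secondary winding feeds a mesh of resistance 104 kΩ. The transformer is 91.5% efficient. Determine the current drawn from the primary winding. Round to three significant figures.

V_s = 240 × 1812/290 = 1499.6 V.
I_s = V_s/R = 1499.6/104000 = 0.014419 A.
P_out = V_s I_s = 1499.6 × 0.014419 = 21.623 W.
P_in = P_out/η = 21.623/0.915 = 23.631 W.
I_p = P_in/V_p = 23.631/240 = 0.0985 A.

I_p ≈ 0.0985 A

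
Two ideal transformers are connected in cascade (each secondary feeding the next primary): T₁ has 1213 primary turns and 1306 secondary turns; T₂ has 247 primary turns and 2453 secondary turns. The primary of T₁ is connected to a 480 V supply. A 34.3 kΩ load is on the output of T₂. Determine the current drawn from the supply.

Secondary of T₁: V = 480.00 × 1306/1213 = 516.80 V.
Secondary of T₂: V = 516.80 × 2453/247 = 5132.4 V.
I_load = 5132.4/34300 = 0.14963 A, so P_out = 5132.4 × 0.14963 = 767.99 W.
All ideal ⇒ P_in = P_out, so I_supply = 767.99/480 = 1.60 A.

I_supply ≈ 1.60 A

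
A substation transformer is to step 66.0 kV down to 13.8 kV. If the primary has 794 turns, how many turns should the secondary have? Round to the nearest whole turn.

N_s = 166 turns

N_s/N_p = V_s/V_p, so N_s = 794 × 13800/66000 = 166.0 ≈ 166 turns.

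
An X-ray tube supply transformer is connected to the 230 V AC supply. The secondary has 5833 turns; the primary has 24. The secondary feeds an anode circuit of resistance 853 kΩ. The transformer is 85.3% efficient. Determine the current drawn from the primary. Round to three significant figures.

I_p ≈ 18.7 A

V_s = 230 × 5833/24 = 55900 V.
I_s = V_s/R = 55900/853000 = 0.065533 A.
P_out = V_s I_s = 55900 × 0.065533 = 3663.3 W.
P_in = P_out/η = 3663.3/0.853 = 4294.6 W.
I_p = P_in/V_p = 4294.6/230 = 18.7 A.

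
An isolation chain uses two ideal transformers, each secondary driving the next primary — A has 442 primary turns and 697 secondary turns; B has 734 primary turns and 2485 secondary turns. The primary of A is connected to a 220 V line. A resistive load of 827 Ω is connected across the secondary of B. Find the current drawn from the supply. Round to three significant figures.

After A: V = 220.00 × 697/442 = 346.92 V.
After B: V = 346.92 × 2485/734 = 1174.5 V.
I_load = 1174.5/827 = 1.4202 A, so P_out = 1174.5 × 1.4202 = 1668.1 W.
All ideal ⇒ P_in = P_out, so I_supply = 1668.1/220 = 7.58 A.

I_supply ≈ 7.58 A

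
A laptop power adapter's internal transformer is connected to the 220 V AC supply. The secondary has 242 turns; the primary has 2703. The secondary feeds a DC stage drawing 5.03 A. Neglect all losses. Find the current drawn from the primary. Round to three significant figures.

For an ideal transformer I_p N_p = I_s N_s, so I_p = 5.03 × 242/2703 = 0.450 A.

I_p ≈ 0.450 A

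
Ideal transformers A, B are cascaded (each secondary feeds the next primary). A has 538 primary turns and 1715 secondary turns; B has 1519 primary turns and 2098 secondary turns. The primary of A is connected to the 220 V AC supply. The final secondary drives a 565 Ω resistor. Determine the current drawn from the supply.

After A: V = 220.00 × 1715/538 = 701.30 V.
After B: V = 701.30 × 2098/1519 = 968.62 V.
I_load = 968.62/565 = 1.7144 A, so P_out = 968.62 × 1.7144 = 1660.6 W.
All ideal ⇒ P_in = P_out, so I_supply = 1660.6/220 = 7.55 A.

I_supply ≈ 7.55 A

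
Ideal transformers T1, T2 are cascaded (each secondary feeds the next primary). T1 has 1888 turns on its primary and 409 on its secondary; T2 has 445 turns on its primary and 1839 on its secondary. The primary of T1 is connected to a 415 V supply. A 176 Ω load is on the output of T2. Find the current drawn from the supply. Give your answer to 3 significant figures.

Secondary of T1: V = 415.00 × 409/1888 = 89.902 V.
Secondary of T2: V = 89.902 × 1839/445 = 371.53 V.
I_load = 371.53/176 = 2.1110 A, so P_out = 371.53 × 2.1110 = 784.28 W.
All ideal ⇒ P_in = P_out, so I_supply = 784.28/415 = 1.89 A.

I_supply ≈ 1.89 A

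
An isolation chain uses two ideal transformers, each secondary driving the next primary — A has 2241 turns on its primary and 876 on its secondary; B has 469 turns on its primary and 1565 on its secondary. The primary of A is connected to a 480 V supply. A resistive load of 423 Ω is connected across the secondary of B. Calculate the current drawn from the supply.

After A: V = 480.00 × 876/2241 = 187.63 V.
After B: V = 187.63 × 1565/469 = 626.10 V.
I_load = 626.10/423 = 1.4801 A, so P_out = 626.10 × 1.4801 = 926.72 W.
All ideal ⇒ P_in = P_out, so I_supply = 926.72/480 = 1.93 A.

I_supply ≈ 1.93 A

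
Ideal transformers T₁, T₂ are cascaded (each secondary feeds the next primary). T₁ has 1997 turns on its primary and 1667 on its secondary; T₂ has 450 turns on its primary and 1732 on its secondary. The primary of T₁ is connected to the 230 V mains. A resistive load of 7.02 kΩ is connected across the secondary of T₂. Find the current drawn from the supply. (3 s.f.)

Secondary of T₁: V = 230.00 × 1667/1997 = 191.99 V.
Secondary of T₂: V = 191.99 × 1732/450 = 738.96 V.
I_load = 738.96/7020 = 0.10526 A, so P_out = 738.96 × 0.10526 = 77.787 W.
All ideal ⇒ P_in = P_out, so I_supply = 77.787/230 = 0.338 A.

I_supply ≈ 0.338 A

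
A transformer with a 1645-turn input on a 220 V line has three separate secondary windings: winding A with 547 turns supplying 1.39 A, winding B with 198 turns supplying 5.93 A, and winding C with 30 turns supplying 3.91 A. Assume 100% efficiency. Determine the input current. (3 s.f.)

I_in ≈ 1.25 A

V_A = 220 × 547/1645 = 73.155 V; V_B = 220 × 198/1645 = 26.480 V; V_C = 220 × 30/1645 = 4.0122 V.
P_out = V_A I_A + V_B I_B + V_C I_C = 73.155×1.39 + 26.480×5.93 + 4.0122×3.91 = 101.69 + 157.03 + 15.688 = 274.40 W.
Ideal ⇒ P_in = P_out, so I_in = P_out/V_in = 274.40/220 = 1.25 A.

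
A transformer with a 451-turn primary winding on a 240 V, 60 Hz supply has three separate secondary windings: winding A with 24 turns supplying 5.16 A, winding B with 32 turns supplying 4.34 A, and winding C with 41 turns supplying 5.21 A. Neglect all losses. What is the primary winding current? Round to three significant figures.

V_A = 240 × 24/451 = 12.772 V; V_B = 240 × 32/451 = 17.029 V; V_C = 240 × 41/451 = 21.818 V.
P_out = V_A I_A + V_B I_B + V_C I_C = 12.772×5.16 + 17.029×4.34 + 21.818×5.21 = 65.902 + 73.905 + 113.67 = 253.48 W.
Ideal ⇒ P_in = P_out, so I_p = P_out/V_p = 253.48/240 = 1.06 A.

I_p ≈ 1.06 A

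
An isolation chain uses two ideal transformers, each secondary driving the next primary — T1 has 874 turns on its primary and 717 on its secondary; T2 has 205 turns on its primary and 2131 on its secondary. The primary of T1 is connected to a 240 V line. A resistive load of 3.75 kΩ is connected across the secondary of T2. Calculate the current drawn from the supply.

I_supply ≈ 4.65 A

After T1: V = 240.00 × 717/874 = 196.89 V.
After T2: V = 196.89 × 2131/205 = 2046.7 V.
I_load = 2046.7/3750 = 0.54578 A, so P_out = 2046.7 × 0.54578 = 1117.0 W.
All ideal ⇒ P_in = P_out, so I_supply = 1117.0/240 = 4.65 A.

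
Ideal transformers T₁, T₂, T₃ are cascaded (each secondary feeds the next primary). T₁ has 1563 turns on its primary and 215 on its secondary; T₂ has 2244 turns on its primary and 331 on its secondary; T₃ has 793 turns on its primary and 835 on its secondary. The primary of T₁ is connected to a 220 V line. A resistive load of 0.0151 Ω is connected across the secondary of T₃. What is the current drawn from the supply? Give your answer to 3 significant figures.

I_supply ≈ 6.65 A

After T₁: V = 220.00 × 215/1563 = 30.262 V.
After T₂: V = 30.262 × 331/2244 = 4.4638 V.
After T₃: V = 4.4638 × 835/793 = 4.7002 V.
I_load = 4.7002/0.0151 = 311.27 A, so P_out = 4.7002 × 311.27 = 1463.1 W.
All ideal ⇒ P_in = P_out, so I_supply = 1463.1/220 = 6.65 A.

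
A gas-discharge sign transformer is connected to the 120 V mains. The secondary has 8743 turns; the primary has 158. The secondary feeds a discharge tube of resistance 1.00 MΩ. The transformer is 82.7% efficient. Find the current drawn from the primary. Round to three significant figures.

V_s = 120 × 8743/158 = 6640.3 V.
I_s = V_s/R = 6640.3/(1.00×10^6) = 0.0066403 A.
P_out = V_s I_s = 6640.3 × 0.0066403 = 44.093 W.
P_in = P_out/η = 44.093/0.827 = 53.317 W.
I_p = P_in/V_p = 53.317/120 = 0.444 A.

I_p ≈ 0.444 A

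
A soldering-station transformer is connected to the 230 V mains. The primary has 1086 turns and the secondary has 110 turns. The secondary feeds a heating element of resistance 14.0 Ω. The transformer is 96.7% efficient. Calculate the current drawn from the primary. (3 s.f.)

I_p ≈ 0.174 A

V_s = 230 × 110/1086 = 23.297 V.
I_s = V_s/R = 23.297/14.0 = 1.6640 A.
P_out = V_s I_s = 23.297 × 1.6640 = 38.766 W.
P_in = P_out/η = 38.766/0.967 = 40.089 W.
I_p = P_in/V_p = 40.089/230 = 0.174 A.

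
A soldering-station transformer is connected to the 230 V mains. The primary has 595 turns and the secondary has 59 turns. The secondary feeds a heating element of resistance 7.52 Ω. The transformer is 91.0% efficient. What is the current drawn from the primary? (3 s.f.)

V_s = 230 × 59/595 = 22.807 V.
I_s = V_s/R = 22.807/7.52 = 3.0328 A.
P_out = V_s I_s = 22.807 × 3.0328 = 69.168 W.
P_in = P_out/η = 69.168/0.910 = 76.009 W.
I_p = P_in/V_p = 76.009/230 = 0.330 A.

I_p ≈ 0.330 A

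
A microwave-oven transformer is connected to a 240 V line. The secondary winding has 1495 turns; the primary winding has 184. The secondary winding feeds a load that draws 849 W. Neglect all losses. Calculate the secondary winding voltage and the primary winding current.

V_s = V_p × N_s/N_p = 240 × 1495/184 = 1950.0 V.
I_s = P/V_s = 849/1950.0 = 0.43538 A.
I_p = I_s × N_s/N_p = 0.43538 × 1495/184 = 3.54 A.

V_s ≈ 1950 V, I_p ≈ 3.54 A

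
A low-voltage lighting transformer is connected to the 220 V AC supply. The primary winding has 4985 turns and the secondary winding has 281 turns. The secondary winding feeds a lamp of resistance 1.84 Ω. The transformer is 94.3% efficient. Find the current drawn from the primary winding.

I_p ≈ 0.403 A

V_s = 220 × 281/4985 = 12.401 V.
I_s = V_s/R = 12.401/1.84 = 6.7398 A.
P_out = V_s I_s = 12.401 × 6.7398 = 83.581 W.
P_in = P_out/η = 83.581/0.943 = 88.634 W.
I_p = P_in/V_p = 88.634/220 = 0.403 A.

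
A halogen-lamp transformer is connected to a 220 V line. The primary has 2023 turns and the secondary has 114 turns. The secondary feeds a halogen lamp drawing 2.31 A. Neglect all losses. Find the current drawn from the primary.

I_p ≈ 0.130 A

For an ideal transformer I_p N_p = I_s N_s, so I_p = 2.31 × 114/2023 = 0.130 A.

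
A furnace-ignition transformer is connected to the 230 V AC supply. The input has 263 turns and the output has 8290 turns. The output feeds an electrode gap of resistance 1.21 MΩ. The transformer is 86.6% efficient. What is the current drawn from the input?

I_in ≈ 0.218 A

V_out = 230 × 8290/263 = 7249.8 V.
I_out = V_out/R = 7249.8/(1.21×10^6) = 0.0059916 A.
P_out = V_out I_out = 7249.8 × 0.0059916 = 43.438 W.
P_in = P_out/η = 43.438/0.866 = 50.159 W.
I_in = P_in/V_in = 50.159/230 = 0.218 A.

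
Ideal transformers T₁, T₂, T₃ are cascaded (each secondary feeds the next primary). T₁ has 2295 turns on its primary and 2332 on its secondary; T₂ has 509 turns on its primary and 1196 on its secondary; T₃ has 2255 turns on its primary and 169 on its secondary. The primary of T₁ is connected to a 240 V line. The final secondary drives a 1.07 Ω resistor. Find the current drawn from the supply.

After T₁: V = 240.00 × 2332/2295 = 243.87 V.
After T₂: V = 243.87 × 1196/509 = 573.02 V.
After T₃: V = 573.02 × 169/2255 = 42.945 V.
I_load = 42.945/1.07 = 40.135 A, so P_out = 42.945 × 40.135 = 1723.6 W.
All ideal ⇒ P_in = P_out, so I_supply = 1723.6/240 = 7.18 A.

I_supply ≈ 7.18 A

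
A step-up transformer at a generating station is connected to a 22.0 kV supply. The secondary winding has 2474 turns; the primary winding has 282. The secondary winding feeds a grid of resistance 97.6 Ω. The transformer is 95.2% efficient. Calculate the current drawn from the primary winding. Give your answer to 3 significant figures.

I_p ≈ 18200 A

V_s = 22000 × 2474/282 = 193010 V.
I_s = V_s/R = 193010/97.6 = 1977.5 A.
P_out = V_s I_s = 193010 × 1977.5 = 3.8168×10^8 W.
P_in = P_out/η = 3.8168×10^8/0.952 = 4.0092×10^8 W.
I_p = P_in/V_p = 4.0092×10^8/22000 = 18200 A.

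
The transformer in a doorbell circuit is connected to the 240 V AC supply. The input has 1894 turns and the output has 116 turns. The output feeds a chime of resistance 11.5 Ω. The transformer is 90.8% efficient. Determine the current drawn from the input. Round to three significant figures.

V_out = 240 × 116/1894 = 14.699 V.
I_out = V_out/R = 14.699/11.5 = 1.2782 A.
P_out = V_out I_out = 14.699 × 1.2782 = 18.788 W.
P_in = P_out/η = 18.788/0.908 = 20.692 W.
I_in = P_in/V_in = 20.692/240 = 0.0862 A.

I_in ≈ 0.0862 A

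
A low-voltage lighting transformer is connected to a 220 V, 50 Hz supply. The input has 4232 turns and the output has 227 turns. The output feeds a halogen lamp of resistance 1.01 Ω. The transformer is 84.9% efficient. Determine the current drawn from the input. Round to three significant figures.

V_out = 220 × 227/4232 = 11.801 V.
I_out = V_out/R = 11.801/1.01 = 11.684 A.
P_out = V_out I_out = 11.801 × 11.684 = 137.87 W.
P_in = P_out/η = 137.87/0.849 = 162.40 W.
I_in = P_in/V_in = 162.40/220 = 0.738 A.

I_in ≈ 0.738 A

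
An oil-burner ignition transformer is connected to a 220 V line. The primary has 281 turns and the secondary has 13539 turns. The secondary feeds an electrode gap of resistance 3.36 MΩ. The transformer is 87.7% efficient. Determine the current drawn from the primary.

V_s = 220 × 13539/281 = 10600 V.
I_s = V_s/R = 10600/(3.36×10^6) = 0.0031547 A.
P_out = V_s I_s = 10600 × 0.0031547 = 33.440 W.
P_in = P_out/η = 33.440/0.877 = 38.130 W.
I_p = P_in/V_p = 38.130/220 = 0.173 A.

I_p ≈ 0.173 A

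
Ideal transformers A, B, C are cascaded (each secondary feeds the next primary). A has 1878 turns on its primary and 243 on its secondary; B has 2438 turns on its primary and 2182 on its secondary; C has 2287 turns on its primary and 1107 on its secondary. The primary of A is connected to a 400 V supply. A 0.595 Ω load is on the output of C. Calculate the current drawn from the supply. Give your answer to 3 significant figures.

I_supply ≈ 2.11 A

Secondary of A: V = 400.00 × 243/1878 = 51.757 V.
Secondary of B: V = 51.757 × 2182/2438 = 46.322 V.
Secondary of C: V = 46.322 × 1107/2287 = 22.422 V.
I_load = 22.422/0.595 = 37.684 A, so P_out = 22.422 × 37.684 = 844.95 W.
All ideal ⇒ P_in = P_out, so I_supply = 844.95/400 = 2.11 A.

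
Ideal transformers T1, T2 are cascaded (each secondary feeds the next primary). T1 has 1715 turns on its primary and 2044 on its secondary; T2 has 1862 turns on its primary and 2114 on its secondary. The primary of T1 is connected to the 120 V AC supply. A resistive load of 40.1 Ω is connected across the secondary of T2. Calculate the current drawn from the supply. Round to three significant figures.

After T1: V = 120.00 × 2044/1715 = 143.02 V.
After T2: V = 143.02 × 2114/1862 = 162.38 V.
I_load = 162.38/40.1 = 4.0493 A, so P_out = 162.38 × 4.0493 = 657.51 W.
All ideal ⇒ P_in = P_out, so I_supply = 657.51/120 = 5.48 A.

I_supply ≈ 5.48 A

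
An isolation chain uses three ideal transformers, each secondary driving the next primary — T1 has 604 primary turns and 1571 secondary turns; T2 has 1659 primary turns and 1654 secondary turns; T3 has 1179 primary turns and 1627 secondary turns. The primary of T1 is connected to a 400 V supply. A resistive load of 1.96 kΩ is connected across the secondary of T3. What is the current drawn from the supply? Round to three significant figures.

After T1: V = 400.00 × 1571/604 = 1040.4 V.
After T2: V = 1040.4 × 1654/1659 = 1037.3 V.
After T3: V = 1037.3 × 1627/1179 = 1431.4 V.
I_load = 1431.4/1960 = 0.73031 A, so P_out = 1431.4 × 0.73031 = 1045.4 W.
All ideal ⇒ P_in = P_out, so I_supply = 1045.4/400 = 2.61 A.

I_supply ≈ 2.61 A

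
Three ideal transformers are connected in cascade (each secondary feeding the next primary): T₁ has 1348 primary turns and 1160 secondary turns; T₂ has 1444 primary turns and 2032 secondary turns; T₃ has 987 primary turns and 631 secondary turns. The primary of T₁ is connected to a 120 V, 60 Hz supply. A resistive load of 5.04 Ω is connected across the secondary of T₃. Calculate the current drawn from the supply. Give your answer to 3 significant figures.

I_supply ≈ 14.3 A

After T₁: V = 120.00 × 1160/1348 = 103.26 V.
After T₂: V = 103.26 × 2032/1444 = 145.31 V.
After T₃: V = 145.31 × 631/987 = 92.901 V.
I_load = 92.901/5.04 = 18.433 A, so P_out = 92.901 × 18.433 = 1712.4 W.
All ideal ⇒ P_in = P_out, so I_supply = 1712.4/120 = 14.3 A.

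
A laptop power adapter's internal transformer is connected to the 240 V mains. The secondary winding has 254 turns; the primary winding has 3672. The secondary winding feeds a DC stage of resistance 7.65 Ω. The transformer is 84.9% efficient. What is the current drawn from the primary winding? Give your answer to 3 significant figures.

I_p ≈ 0.177 A

V_s = 240 × 254/3672 = 16.601 V.
I_s = V_s/R = 16.601/7.65 = 2.1701 A.
P_out = V_s I_s = 16.601 × 2.1701 = 36.027 W.
P_in = P_out/η = 36.027/0.849 = 42.434 W.
I_p = P_in/V_p = 42.434/240 = 0.177 A.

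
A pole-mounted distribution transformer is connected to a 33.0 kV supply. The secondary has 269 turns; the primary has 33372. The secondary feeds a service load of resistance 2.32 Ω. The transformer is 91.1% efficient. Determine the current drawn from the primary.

I_p ≈ 1.01 A

V_s = 33000 × 269/33372 = 266.00 V.
I_s = V_s/R = 266.00/2.32 = 114.66 A.
P_out = V_s I_s = 266.00 × 114.66 = 30499 W.
P_in = P_out/η = 30499/0.911 = 33478 W.
I_p = P_in/V_p = 33478/33000 = 1.01 A.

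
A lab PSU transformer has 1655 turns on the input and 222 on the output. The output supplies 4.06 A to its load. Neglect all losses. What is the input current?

I_in ≈ 0.545 A

For an ideal transformer I_in/I_out = N_out/N_in, so I_in = 4.06 × 222/1655 = 0.545 A.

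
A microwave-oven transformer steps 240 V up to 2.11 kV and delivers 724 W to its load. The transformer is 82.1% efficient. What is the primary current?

P_in = P_out/η = 724/0.821 = 881.85 W.
I_p = P_in/V_p = 881.85/240 = 3.67 A.

I_p ≈ 3.67 A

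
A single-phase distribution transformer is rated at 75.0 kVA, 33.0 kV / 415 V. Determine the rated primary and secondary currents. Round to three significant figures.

I_p ≈ 2.27 A, I_s ≈ 181 A

I_p = S/V_p = 75000/33000 = 2.27 A.
I_s = S/V_s = 75000/415 = 181 A.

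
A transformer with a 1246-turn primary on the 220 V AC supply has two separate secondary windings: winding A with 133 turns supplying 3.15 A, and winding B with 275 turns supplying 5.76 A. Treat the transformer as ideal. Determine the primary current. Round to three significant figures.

I_p ≈ 1.61 A

V_A = 220 × 133/1246 = 23.483 V; V_B = 220 × 275/1246 = 48.555 V.
P_out = V_A I_A + V_B I_B = 23.483×3.15 + 48.555×5.76 = 73.972 + 279.68 = 353.65 W.
Ideal ⇒ P_in = P_out, so I_p = P_out/V_p = 353.65/220 = 1.61 A.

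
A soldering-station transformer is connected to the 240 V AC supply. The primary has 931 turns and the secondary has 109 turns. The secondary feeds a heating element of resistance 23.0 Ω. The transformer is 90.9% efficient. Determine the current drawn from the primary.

V_s = 240 × 109/931 = 28.099 V.
I_s = V_s/R = 28.099/23.0 = 1.2217 A.
P_out = V_s I_s = 28.099 × 1.2217 = 34.328 W.
P_in = P_out/η = 34.328/0.909 = 37.765 W.
I_p = P_in/V_p = 37.765/240 = 0.157 A.

I_p ≈ 0.157 A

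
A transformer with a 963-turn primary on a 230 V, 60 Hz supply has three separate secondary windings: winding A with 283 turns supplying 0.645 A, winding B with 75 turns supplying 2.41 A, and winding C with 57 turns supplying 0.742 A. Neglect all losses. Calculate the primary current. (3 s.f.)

V_A = 230 × 283/963 = 67.591 V; V_B = 230 × 75/963 = 17.913 V; V_C = 230 × 57/963 = 13.614 V.
P_out = V_A I_A + V_B I_B + V_C I_C = 67.591×0.645 + 17.913×2.41 + 13.614×0.742 = 43.596 + 43.170 + 10.101 = 96.867 W.
Ideal ⇒ P_in = P_out, so I_p = P_out/V_p = 96.867/230 = 0.421 A.

I_p ≈ 0.421 A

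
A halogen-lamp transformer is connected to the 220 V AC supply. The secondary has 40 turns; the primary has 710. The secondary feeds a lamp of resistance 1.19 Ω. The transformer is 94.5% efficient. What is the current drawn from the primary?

V_s = 220 × 40/710 = 12.394 V.
I_s = V_s/R = 12.394/1.19 = 10.415 A.
P_out = V_s I_s = 12.394 × 10.415 = 129.09 W.
P_in = P_out/η = 129.09/0.945 = 136.61 W.
I_p = P_in/V_p = 136.61/220 = 0.621 A.

I_p ≈ 0.621 A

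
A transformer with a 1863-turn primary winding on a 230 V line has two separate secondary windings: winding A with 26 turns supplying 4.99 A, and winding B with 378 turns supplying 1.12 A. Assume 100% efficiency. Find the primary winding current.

V_A = 230 × 26/1863 = 3.2099 V; V_B = 230 × 378/1863 = 46.667 V.
P_out = V_A I_A + V_B I_B = 3.2099×4.99 + 46.667×1.12 = 16.017 + 52.267 = 68.284 W.
Ideal ⇒ P_in = P_out, so I_p = P_out/V_p = 68.284/230 = 0.297 A.

I_p ≈ 0.297 A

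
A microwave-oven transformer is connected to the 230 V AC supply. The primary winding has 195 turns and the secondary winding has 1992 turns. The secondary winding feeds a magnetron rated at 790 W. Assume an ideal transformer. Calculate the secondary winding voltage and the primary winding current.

V_s = V_p × N_s/N_p = 230 × 1992/195 = 2349.5 V.
I_s = P/V_s = 790/2349.5 = 0.33624 A.
I_p = I_s × N_s/N_p = 0.33624 × 1992/195 = 3.43 A.

V_s ≈ 2350 V, I_p ≈ 3.43 A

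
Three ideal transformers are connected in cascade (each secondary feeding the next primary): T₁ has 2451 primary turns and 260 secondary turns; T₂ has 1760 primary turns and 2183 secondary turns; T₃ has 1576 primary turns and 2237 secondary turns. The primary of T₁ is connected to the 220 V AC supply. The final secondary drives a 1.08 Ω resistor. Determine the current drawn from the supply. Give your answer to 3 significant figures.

After T₁: V = 220.00 × 260/2451 = 23.337 V.
After T₂: V = 23.337 × 2183/1760 = 28.946 V.
After T₃: V = 28.946 × 2237/1576 = 41.087 V.
I_load = 41.087/1.08 = 38.043 A, so P_out = 41.087 × 38.043 = 1563.1 W.
All ideal ⇒ P_in = P_out, so I_supply = 1563.1/220 = 7.10 A.

I_supply ≈ 7.10 A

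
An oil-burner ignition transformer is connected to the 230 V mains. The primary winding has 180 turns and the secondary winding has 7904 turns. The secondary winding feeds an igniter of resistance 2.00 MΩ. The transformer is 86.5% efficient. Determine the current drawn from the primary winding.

I_p ≈ 0.256 A

V_s = 230 × 7904/180 = 10100 V.
I_s = V_s/R = 10100/(2.00×10^6) = 0.0050498 A.
P_out = V_s I_s = 10100 × 0.0050498 = 51.001 W.
P_in = P_out/η = 51.001/0.865 = 58.960 W.
I_p = P_in/V_p = 58.960/230 = 0.256 A.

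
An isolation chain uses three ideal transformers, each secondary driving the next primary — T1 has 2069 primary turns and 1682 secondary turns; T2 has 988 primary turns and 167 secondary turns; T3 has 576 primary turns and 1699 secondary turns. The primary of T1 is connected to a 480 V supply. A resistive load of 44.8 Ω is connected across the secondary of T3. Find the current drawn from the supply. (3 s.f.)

After T1: V = 480.00 × 1682/2069 = 390.22 V.
After T2: V = 390.22 × 167/988 = 65.958 V.
After T3: V = 65.958 × 1699/576 = 194.55 V.
I_load = 194.55/44.8 = 4.3427 A, so P_out = 194.55 × 4.3427 = 844.88 W.
All ideal ⇒ P_in = P_out, so I_supply = 844.88/480 = 1.76 A.

I_supply ≈ 1.76 A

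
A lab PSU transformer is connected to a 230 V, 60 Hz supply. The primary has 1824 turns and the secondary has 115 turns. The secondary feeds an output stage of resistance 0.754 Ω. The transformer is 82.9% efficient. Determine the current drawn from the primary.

V_s = 230 × 115/1824 = 14.501 V.
I_s = V_s/R = 14.501/0.754 = 19.232 A.
P_out = V_s I_s = 14.501 × 19.232 = 278.89 W.
P_in = P_out/η = 278.89/0.829 = 336.42 W.
I_p = P_in/V_p = 336.42/230 = 1.46 A.

I_p ≈ 1.46 A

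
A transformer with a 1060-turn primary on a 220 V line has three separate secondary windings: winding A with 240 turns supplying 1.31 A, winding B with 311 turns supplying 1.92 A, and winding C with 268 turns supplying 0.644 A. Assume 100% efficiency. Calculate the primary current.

I_p ≈ 1.02 A

V_A = 220 × 240/1060 = 49.811 V; V_B = 220 × 311/1060 = 64.547 V; V_C = 220 × 268/1060 = 55.623 V.
P_out = V_A I_A + V_B I_B + V_C I_C = 49.811×1.31 + 64.547×1.92 + 55.623×0.644 = 65.253 + 123.93 + 35.821 = 225.00 W.
Ideal ⇒ P_in = P_out, so I_p = P_out/V_p = 225.00/220 = 1.02 A.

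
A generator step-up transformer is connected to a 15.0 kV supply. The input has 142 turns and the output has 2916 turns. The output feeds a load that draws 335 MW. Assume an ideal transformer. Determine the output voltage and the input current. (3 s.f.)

V_out ≈ 308000 V, I_in ≈ 22300 A

V_out = V_in × N_out/N_in = 15000 × 2916/142 = 308030 V.
I_out = P/V_out = 3.35×10^8/308030 = 1087.6 A.
I_in = I_out × N_out/N_in = 1087.6 × 2916/142 = 22300 A.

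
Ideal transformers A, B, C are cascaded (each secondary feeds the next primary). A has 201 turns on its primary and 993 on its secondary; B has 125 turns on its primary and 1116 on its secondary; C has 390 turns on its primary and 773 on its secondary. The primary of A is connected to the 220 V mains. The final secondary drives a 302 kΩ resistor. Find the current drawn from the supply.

I_supply ≈ 5.57 A

After A: V = 220.00 × 993/201 = 1086.9 V.
After B: V = 1086.9 × 1116/125 = 9703.5 V.
After C: V = 9703.5 × 773/390 = 19233 V.
I_load = 19233/302000 = 0.063685 A, so P_out = 19233 × 0.063685 = 1224.9 W.
All ideal ⇒ P_in = P_out, so I_supply = 1224.9/220 = 5.57 A.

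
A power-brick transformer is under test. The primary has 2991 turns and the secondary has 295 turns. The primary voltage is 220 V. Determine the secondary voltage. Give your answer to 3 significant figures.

V_s ≈ 21.7 V

V_s/V_p = N_s/N_p, so V_s = 220 × 295/2991 = 21.7 V.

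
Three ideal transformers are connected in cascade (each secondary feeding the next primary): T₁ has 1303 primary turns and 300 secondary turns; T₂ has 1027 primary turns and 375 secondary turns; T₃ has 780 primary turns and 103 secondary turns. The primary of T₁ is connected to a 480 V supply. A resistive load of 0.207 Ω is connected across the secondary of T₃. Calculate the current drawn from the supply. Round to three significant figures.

I_supply ≈ 0.286 A

After T₁: V = 480.00 × 300/1303 = 110.51 V.
After T₂: V = 110.51 × 375/1027 = 40.353 V.
After T₃: V = 40.353 × 103/780 = 5.3287 V.
I_load = 5.3287/0.207 = 25.743 A, so P_out = 5.3287 × 25.743 = 137.17 W.
All ideal ⇒ P_in = P_out, so I_supply = 137.17/480 = 0.286 A.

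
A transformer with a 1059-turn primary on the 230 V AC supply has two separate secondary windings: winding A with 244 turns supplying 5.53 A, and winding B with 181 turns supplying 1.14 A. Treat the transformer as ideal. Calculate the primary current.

V_A = 230 × 244/1059 = 52.993 V; V_B = 230 × 181/1059 = 39.311 V.
P_out = V_A I_A + V_B I_B = 52.993×5.53 + 39.311×1.14 = 293.05 + 44.814 = 337.87 W.
Ideal ⇒ P_in = P_out, so I_p = P_out/V_p = 337.87/230 = 1.47 A.

I_p ≈ 1.47 A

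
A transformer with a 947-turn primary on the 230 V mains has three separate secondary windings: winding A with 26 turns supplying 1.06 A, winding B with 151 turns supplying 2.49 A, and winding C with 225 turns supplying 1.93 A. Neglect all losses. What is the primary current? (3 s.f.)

I_p ≈ 0.885 A

V_A = 230 × 26/947 = 6.3147 V; V_B = 230 × 151/947 = 36.674 V; V_C = 230 × 225/947 = 54.646 V.
P_out = V_A I_A + V_B I_B + V_C I_C = 6.3147×1.06 + 36.674×2.49 + 54.646×1.93 = 6.6936 + 91.318 + 105.47 = 203.48 W.
Ideal ⇒ P_in = P_out, so I_p = P_out/V_p = 203.48/230 = 0.885 A.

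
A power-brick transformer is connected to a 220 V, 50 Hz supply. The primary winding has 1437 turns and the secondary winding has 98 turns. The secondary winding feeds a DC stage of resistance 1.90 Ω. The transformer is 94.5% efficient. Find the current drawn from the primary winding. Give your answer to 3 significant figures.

I_p ≈ 0.570 A

V_s = 220 × 98/1437 = 15.003 V.
I_s = V_s/R = 15.003/1.90 = 7.8966 A.
P_out = V_s I_s = 15.003 × 7.8966 = 118.48 W.
P_in = P_out/η = 118.48/0.945 = 125.37 W.
I_p = P_in/V_p = 125.37/220 = 0.570 A.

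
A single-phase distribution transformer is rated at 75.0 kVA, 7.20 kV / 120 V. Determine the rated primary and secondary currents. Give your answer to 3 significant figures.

I_p ≈ 10.4 A, I_s ≈ 625 A

I_p = S/V_p = 75000/7200 = 10.4 A.
I_s = S/V_s = 75000/120 = 625 A.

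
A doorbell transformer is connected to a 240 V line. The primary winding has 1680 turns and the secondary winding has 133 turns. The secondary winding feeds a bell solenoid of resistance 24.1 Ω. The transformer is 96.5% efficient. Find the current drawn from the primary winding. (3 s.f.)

I_p ≈ 0.0647 A

V_s = 240 × 133/1680 = 19.000 V.
I_s = V_s/R = 19.000/24.1 = 0.78838 A.
P_out = V_s I_s = 19.000 × 0.78838 = 14.979 W.
P_in = P_out/η = 14.979/0.965 = 15.523 W.
I_p = P_in/V_p = 15.523/240 = 0.0647 A.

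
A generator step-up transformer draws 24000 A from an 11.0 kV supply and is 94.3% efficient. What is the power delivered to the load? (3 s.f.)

P_in = V_p I_p = 11000 × 24000 = 2.6400×10^8 W.
P_out = η P_in = 0.943 × 2.6400×10^8 = 2.49×10^8 W.

P_out ≈ 2.49×10^8 W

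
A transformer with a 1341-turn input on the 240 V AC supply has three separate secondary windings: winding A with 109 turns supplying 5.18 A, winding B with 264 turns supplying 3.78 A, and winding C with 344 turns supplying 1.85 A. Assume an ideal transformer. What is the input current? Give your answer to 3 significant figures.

I_in ≈ 1.64 A

V_A = 240 × 109/1341 = 19.508 V; V_B = 240 × 264/1341 = 47.248 V; V_C = 240 × 344/1341 = 61.566 V.
P_out = V_A I_A + V_B I_B + V_C I_C = 19.508×5.18 + 47.248×3.78 + 61.566×1.85 = 101.05 + 178.60 + 113.90 = 393.55 W.
Ideal ⇒ P_in = P_out, so I_in = P_out/V_in = 393.55/240 = 1.64 A.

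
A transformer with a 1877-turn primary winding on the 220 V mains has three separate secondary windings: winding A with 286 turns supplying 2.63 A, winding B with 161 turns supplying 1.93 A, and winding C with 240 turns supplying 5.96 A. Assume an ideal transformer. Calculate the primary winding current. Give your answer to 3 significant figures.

I_p ≈ 1.33 A

V_A = 220 × 286/1877 = 33.522 V; V_B = 220 × 161/1877 = 18.871 V; V_C = 220 × 240/1877 = 28.130 V.
P_out = V_A I_A + V_B I_B + V_C I_C = 33.522×2.63 + 18.871×1.93 + 28.130×5.96 = 88.162 + 36.420 + 167.65 = 292.24 W.
Ideal ⇒ P_in = P_out, so I_p = P_out/V_p = 292.24/220 = 1.33 A.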